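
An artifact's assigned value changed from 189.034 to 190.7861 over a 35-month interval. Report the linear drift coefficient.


rate = (v2 - v1) / months
= (190.7861 - 189.034) / 35
= 1.7521 / 35
= 0.0501

0.0501


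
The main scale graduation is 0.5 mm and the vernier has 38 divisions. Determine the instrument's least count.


LC = MSD / n_div
= 0.5 / 38
= 0.0132

0.0132


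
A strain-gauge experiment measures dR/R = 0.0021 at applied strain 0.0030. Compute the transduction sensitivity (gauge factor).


GF = (dR/R) / epsilon
= 0.0021 / 0.0030
= 0.7000

0.7000


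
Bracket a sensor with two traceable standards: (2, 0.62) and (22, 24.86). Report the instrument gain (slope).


slope = (y2 - y1) / (x2 - x1)
= (24.86 - 0.62) / (22 - 2)
= 24.2400 / 20
= 1.2120

1.2120


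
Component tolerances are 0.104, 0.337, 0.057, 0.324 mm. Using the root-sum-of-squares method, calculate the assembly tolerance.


RSS = sqrt(0.104^2 + 0.337^2 + 0.057^2 + 0.324^2)
= sqrt(0.23261)
= 0.4823

0.4823


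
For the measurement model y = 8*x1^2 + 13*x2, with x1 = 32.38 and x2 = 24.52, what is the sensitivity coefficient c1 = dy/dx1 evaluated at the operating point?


y = 8*x1^2 + 13*x2
dy/dx1 = 2*8*x1
Evaluate at x1 = 32.38: c1 = 16 * 32.38
c1 = 518.0800

518.0800


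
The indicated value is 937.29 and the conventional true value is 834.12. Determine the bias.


Systematic error = measured - true
= 937.29 - 834.12
= 103.1700

103.1700


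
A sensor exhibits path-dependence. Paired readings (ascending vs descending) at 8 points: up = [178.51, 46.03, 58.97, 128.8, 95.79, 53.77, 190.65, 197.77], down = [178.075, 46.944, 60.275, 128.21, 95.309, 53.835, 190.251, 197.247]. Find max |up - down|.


|178.51 - 178.075| = 0.4350
|46.03 - 46.944| = 0.9140
|58.97 - 60.275| = 1.3050
|128.8 - 128.21| = 0.5900
|95.79 - 95.309| = 0.4810
|53.77 - 53.835| = 0.0650
|190.65 - 190.251| = 0.3990
|197.77 - 197.247| = 0.5230
hysteresis = max(diffs) = 1.3050

1.3050


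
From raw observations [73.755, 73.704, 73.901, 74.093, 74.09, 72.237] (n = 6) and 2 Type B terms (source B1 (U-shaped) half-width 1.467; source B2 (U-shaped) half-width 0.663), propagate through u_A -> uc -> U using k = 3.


mean = (73.755 + 73.704 + 73.901 + 74.093 + 74.09 + 72.237) / 6 = 73.63
s = sqrt(sum((x - mean)^2)/(n-1)) = 0.70156397
u_A = s / sqrt(n) = 0.70156397 / sqrt(6) = 0.28641229
u_B1 = 1.467 / sqrt(2) = 1.0373256
u_B2 = 0.663 / sqrt(2) = 0.4688118
uc = sqrt(0.28641229^2 + 1.0373256^2 + 0.4688118^2) = 1.1738232
U = k * uc = 3 * 1.1738232
U = 3.5215

3.5215


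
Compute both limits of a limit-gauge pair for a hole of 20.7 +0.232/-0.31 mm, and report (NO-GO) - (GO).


GO = nominal - lower_tol (smallest hole = maximum material condition)
GO = 20.7 - 0.31 = 20.39
NO-GO = nominal + upper_tol (largest hole = least material condition)
NO-GO = 20.7 + 0.232 = 20.932
spread = NO-GO - GO = 20.932 - 20.39 = 0.5420

0.5420


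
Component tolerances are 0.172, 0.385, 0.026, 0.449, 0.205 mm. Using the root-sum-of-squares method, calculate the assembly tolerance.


RSS = sqrt(0.172^2 + 0.385^2 + 0.026^2 + 0.449^2 + 0.205^2)
= sqrt(0.422111)
= 0.6497

0.6497


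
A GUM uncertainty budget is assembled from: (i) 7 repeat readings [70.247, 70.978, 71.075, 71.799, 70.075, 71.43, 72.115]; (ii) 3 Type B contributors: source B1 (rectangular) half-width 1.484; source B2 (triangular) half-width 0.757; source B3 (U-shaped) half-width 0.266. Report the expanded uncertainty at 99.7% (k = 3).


mean = (70.247 + 70.978 + 71.075 + 71.799 + 70.075 + 71.43 + 72.115) / 7 = 71.10271429
s = sqrt(sum((x - mean)^2)/(n-1)) = 0.75513988
u_A = s / sqrt(n) = 0.75513988 / sqrt(7) = 0.28541605
u_B1 = 1.484 / sqrt(3) = 0.8567878
u_B2 = 0.757 / sqrt(6) = 0.30904396
u_B3 = 0.266 / sqrt(2) = 0.1880904
uc = sqrt(0.28541605^2 + 0.8567878^2 + 0.30904396^2 + 0.1880904^2) = 0.9728483
U = k * uc = 3 * 0.9728483
U = 2.9185

2.9185


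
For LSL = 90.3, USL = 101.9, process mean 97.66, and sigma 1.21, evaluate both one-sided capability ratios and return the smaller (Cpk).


Cpu = (USL - mean) / (3*sigma) = (101.9 - 97.66) / (3*1.21) = 1.1680
Cpl = (mean - LSL) / (3*sigma) = (97.66 - 90.3) / (3*1.21) = 2.0275
Cpk = min(Cpu, Cpl) = 1.1680

1.1680


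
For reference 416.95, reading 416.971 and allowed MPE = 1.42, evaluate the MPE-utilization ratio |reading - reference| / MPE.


e = indication - reference = 416.971 - 416.95 = 0.0210
|e| = 0.0210
ratio = |e| / MPE = 0.0210 / 1.42
ratio = 0.0148

0.0148


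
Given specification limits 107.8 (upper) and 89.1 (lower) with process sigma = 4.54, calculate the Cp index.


Cp = (USL - LSL) / (6 * sigma)
= (107.8 - 89.1) / (6 * 4.54)
= 18.7000 / 27.2400
= 0.6865

0.6865


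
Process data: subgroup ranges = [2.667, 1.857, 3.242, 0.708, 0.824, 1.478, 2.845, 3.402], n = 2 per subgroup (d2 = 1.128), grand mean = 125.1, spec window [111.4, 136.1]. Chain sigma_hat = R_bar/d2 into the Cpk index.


R_bar = (2.667 + 1.857 + 3.242 + 0.708 + 0.824 + 1.478 + 2.845 + 3.402) / 8 = 2.127875
sigma = R_bar / d2 = 2.127875 / 1.128 = 1.886414
Cp = (USL - LSL)/(6*sigma) = (136.1 - 111.4)/(6*1.886414) = 2.1823
Cpu = (136.1 - 125.1)/(3*1.886414) = 1.9437
Cpl = (125.1 - 111.4)/(3*1.886414) = 2.4208
Cpk = min(Cpu, Cpl) = 1.9437

1.9437


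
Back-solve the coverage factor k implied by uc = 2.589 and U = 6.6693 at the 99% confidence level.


k = U / uc
k = 6.6693 / 2.589
k = 2.576

2.576


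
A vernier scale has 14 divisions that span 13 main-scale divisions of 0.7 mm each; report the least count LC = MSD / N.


LC = MSD / n_div
= 0.7 / 14
= 0.0500

0.0500


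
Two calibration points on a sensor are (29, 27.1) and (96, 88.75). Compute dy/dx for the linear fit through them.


slope = (y2 - y1) / (x2 - x1)
= (88.75 - 27.1) / (96 - 29)
= 61.6500 / 67
= 0.9201

0.9201


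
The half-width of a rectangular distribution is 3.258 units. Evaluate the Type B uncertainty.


u_B = half_width / sqrt(3)
u_B = 3.258 / 1.7320508
u_B = 1.8810

1.8810


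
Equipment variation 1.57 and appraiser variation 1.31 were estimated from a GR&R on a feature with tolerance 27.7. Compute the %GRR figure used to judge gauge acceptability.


GRR = sqrt(EV^2 + AV^2) = sqrt(1.57^2 + 1.31^2) = 2.0447494
%GRR = GRR / tol * 100 = 2.0447494 / 27.7 * 100
%GRR = 7.3818

7.3818


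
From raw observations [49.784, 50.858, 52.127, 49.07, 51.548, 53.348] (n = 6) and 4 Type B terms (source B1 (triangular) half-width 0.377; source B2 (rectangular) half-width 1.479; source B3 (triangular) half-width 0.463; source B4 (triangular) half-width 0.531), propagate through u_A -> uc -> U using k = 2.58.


mean = (49.784 + 50.858 + 52.127 + 49.07 + 51.548 + 53.348) / 6 = 51.1225
s = sqrt(sum((x - mean)^2)/(n-1)) = 1.5631519
u_A = s / sqrt(n) = 1.5631519 / sqrt(6) = 0.63815409
u_B1 = 0.377 / sqrt(6) = 0.15390961
u_B2 = 1.479 / sqrt(3) = 0.85390105
u_B3 = 0.463 / sqrt(6) = 0.18901896
u_B4 = 0.531 / sqrt(6) = 0.21677984
uc = sqrt(0.63815409^2 + 0.15390961^2 + 0.85390105^2 + 0.18901896^2 + 0.21677984^2) = 1.1148083
U = k * uc = 2.58 * 1.1148083
U = 2.8762

2.8762


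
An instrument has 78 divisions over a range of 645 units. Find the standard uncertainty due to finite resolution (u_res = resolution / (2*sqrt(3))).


resolution = range / divisions
resolution = 645 / 78 = 8.2692308
u_res = resolution / (2*sqrt(3))
u_res = 8.2692308 / 3.4641016
u_res = 2.3871

2.3871


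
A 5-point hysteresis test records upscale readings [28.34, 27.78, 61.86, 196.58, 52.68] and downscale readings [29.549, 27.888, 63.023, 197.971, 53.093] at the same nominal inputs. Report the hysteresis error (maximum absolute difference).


|28.34 - 29.549| = 1.2090
|27.78 - 27.888| = 0.1080
|61.86 - 63.023| = 1.1630
|196.58 - 197.971| = 1.3910
|52.68 - 53.093| = 0.4130
hysteresis = max(diffs) = 1.3910

1.3910


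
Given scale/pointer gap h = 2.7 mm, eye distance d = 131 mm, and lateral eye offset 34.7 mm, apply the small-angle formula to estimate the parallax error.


error = h * offset / d
= 2.7 * 34.7 / 131
= 0.7152

0.7152


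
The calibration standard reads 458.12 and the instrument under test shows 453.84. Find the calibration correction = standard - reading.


Correction = standard - reading
= 458.12 - 453.84
= 4.2800

4.2800


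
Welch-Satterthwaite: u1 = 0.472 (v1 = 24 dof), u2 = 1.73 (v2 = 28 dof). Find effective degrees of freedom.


uc = sqrt(u1^2 + u2^2) = sqrt(0.472^2 + 1.73^2) = 1.7932328
v_eff = uc^4 / (u1^4/v1 + u2^4/v2)
= 1.7932328^4 / (0.472^4/24 + 1.73^4/28)
= 10.340623 / 0.32197697
v_eff = 32.1160

32.1160


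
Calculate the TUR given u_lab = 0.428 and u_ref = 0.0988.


TUR = u_lab / u_ref
= 0.428 / 0.0988
= 4.3320

4.3320


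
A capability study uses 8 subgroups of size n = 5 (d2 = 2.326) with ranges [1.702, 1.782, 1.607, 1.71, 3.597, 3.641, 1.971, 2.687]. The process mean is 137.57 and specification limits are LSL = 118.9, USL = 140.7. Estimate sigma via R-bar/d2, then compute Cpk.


R_bar = (1.702 + 1.782 + 1.607 + 1.71 + 3.597 + 3.641 + 1.971 + 2.687) / 8 = 2.337125
sigma = R_bar / d2 = 2.337125 / 2.326 = 1.0047829
Cp = (USL - LSL)/(6*sigma) = (140.7 - 118.9)/(6*1.0047829) = 3.6160
Cpu = (140.7 - 137.57)/(3*1.0047829) = 1.0384
Cpl = (137.57 - 118.9)/(3*1.0047829) = 6.1937
Cpk = min(Cpu, Cpl) = 1.0384

1.0384


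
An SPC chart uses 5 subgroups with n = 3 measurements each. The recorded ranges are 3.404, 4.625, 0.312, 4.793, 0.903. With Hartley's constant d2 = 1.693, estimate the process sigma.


R_bar = (3.404 + 4.625 + 0.312 + 4.793 + 0.903) / 5
R_bar = 14.037 / 5 = 2.8074
sigma_hat = R_bar / d2 = 2.8074 / 1.693 = 1.6582

1.6582


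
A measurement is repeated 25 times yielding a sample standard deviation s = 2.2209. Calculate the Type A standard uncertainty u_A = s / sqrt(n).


u_A = s / sqrt(n)
u_A = 2.2209 / sqrt(25)
u_A = 2.2209 / 5
u_A = 0.4442

0.4442


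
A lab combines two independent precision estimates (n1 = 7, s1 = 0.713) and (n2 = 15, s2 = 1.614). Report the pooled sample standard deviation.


s_p = sqrt(((n1-1)*s1^2 + (n2-1)*s2^2) / (n1+n2-2))
numerator = (7-1)*0.713^2 + (15-1)*1.614^2 = 3.050214 + 36.469944 = 39.520158
denominator = 7 + 15 - 2 = 20
s_p^2 = 39.520158 / 20 = 1.9760079
s_p = sqrt(1.9760079) = 1.4057

1.4057


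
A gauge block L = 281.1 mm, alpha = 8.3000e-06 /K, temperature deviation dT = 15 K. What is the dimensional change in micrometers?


dL = L * alpha * dT
= 281.1 * 8.3000e-06 * 15
= 0.0349969 mm
dL_um = 0.0349969 * 1000 = 34.9969 um

34.9969


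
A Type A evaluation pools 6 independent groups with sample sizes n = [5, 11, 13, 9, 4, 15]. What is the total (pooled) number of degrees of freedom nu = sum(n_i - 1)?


nu = sum_i (n_i - 1)
nu = ((5 - 1) + (11 - 1) + (13 - 1) + (9 - 1) + (4 - 1) + (15 - 1))
nu = 4 + 10 + 12 + 8 + 3 + 14
nu = 51

51


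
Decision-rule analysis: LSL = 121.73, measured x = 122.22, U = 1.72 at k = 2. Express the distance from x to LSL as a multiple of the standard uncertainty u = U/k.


u = U / k = 1.72 / 2 = 0.86
margin = |LSL - x| = |121.73 - 122.22| = 0.49
z = margin / u = 0.49 / 0.86
z = 0.5698

0.5698


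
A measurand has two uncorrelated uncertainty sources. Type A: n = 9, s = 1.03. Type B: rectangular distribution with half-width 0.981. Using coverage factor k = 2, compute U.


u_A = s / sqrt(n) = 1.03 / sqrt(9) = 0.34333333
u_B = half_width / sqrt(3) = 0.981 / sqrt(3) = 0.56638061
uc = sqrt(u_A^2 + u_B^2) = sqrt(0.34333333^2 + 0.56638061^2) = 0.66231773
U = k * uc = 2 * 0.66231773
U = 1.3246

1.3246


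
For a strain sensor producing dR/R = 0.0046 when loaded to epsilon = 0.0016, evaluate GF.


GF = (dR/R) / epsilon
= 0.0046 / 0.0016
= 2.8750

2.8750


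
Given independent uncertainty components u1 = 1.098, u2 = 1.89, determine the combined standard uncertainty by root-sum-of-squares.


uc = sqrt(1.098^2 + 1.89^2)
uc = sqrt(4.777704)
uc = 2.1858

2.1858


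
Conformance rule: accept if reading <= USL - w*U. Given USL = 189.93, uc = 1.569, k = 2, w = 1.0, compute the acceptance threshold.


U = k * uc = 2 * 1.569 = 3.138
guard band g = w * U = 1.0 * 3.138 = 3.138
AL = USL - g = 189.93 - 3.138
AL = 186.7920

186.7920


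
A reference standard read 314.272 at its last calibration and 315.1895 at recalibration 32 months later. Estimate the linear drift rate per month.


rate = (v2 - v1) / months
= (315.1895 - 314.272) / 32
= 0.9175 / 32
= 0.0287

0.0287


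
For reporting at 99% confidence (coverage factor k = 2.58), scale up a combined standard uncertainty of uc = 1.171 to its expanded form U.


U = k * uc
U = 2.58 * 1.171
U = 3.0212

3.0212


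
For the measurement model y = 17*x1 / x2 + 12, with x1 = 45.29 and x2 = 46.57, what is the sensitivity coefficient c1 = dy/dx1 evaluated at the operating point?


y = 17*x1 / x2 + 12
dy/dx1 = 17/x2
Evaluate at x2 = 46.57: c1 = 17 / 46.57
c1 = 0.3650

0.3650


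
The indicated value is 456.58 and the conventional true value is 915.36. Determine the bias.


Systematic error = measured - true
= 456.58 - 915.36
= -458.7800

-458.7800


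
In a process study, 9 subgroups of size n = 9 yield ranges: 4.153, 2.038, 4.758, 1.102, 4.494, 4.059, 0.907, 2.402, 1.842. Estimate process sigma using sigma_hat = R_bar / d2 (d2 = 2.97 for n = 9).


R_bar = (4.153 + 2.038 + 4.758 + 1.102 + 4.494 + 4.059 + 0.907 + 2.402 + 1.842) / 9
R_bar = 25.755 / 9 = 2.8616667
sigma_hat = R_bar / d2 = 2.8616667 / 2.97 = 0.9635

0.9635


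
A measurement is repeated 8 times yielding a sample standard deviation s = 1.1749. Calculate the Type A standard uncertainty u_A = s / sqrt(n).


u_A = s / sqrt(n)
u_A = 1.1749 / sqrt(8)
u_A = 1.1749 / 2.8284271
u_A = 0.4154

0.4154


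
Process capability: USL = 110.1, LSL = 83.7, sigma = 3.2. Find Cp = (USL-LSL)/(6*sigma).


Cp = (USL - LSL) / (6 * sigma)
= (110.1 - 83.7) / (6 * 3.2)
= 26.4000 / 19.2000
= 1.3750

1.3750


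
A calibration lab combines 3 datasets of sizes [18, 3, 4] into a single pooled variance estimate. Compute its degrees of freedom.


nu = sum_i (n_i - 1)
nu = ((18 - 1) + (3 - 1) + (4 - 1))
nu = 17 + 2 + 3
nu = 22

22


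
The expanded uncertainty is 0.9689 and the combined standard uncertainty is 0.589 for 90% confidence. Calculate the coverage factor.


k = U / uc
k = 0.9689 / 0.589
k = 1.645

1.645


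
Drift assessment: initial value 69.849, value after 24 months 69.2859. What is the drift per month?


rate = (v2 - v1) / months
= (69.2859 - 69.849) / 24
= -0.5631 / 24
= -0.0235

-0.0235


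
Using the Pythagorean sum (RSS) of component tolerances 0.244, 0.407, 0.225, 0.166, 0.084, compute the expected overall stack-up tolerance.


RSS = sqrt(0.244^2 + 0.407^2 + 0.225^2 + 0.166^2 + 0.084^2)
= sqrt(0.310422)
= 0.5572

0.5572


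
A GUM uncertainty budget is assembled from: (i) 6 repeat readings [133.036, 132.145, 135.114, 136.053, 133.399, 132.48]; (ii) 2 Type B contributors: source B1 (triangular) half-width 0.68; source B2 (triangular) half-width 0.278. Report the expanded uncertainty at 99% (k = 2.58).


mean = (133.036 + 132.145 + 135.114 + 136.053 + 133.399 + 132.48) / 6 = 133.7045
s = sqrt(sum((x - mean)^2)/(n-1)) = 1.5475016
u_A = s / sqrt(n) = 1.5475016 / sqrt(6) = 0.63176488
u_B1 = 0.68 / sqrt(6) = 0.27760884
u_B2 = 0.278 / sqrt(6) = 0.11349302
uc = sqrt(0.63176488^2 + 0.27760884^2 + 0.11349302^2) = 0.6993384
U = k * uc = 2.58 * 0.6993384
U = 1.8043

1.8043


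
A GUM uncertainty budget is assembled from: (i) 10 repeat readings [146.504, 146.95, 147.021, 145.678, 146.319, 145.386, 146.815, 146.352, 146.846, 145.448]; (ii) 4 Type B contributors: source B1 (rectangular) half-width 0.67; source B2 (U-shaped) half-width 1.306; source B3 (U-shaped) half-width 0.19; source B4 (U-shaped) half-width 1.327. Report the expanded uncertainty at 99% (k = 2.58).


mean = (146.504 + 146.95 + 147.021 + 145.678 + 146.319 + 145.386 + 146.815 + 146.352 + 146.846 + 145.448) / 10 = 146.3319
s = sqrt(sum((x - mean)^2)/(n-1)) = 0.6225727
u_A = s / sqrt(n) = 0.6225727 / sqrt(10) = 0.19687477
u_B1 = 0.67 / sqrt(3) = 0.38682468
u_B2 = 1.306 / sqrt(2) = 0.92348146
u_B3 = 0.19 / sqrt(2) = 0.13435029
u_B4 = 1.327 / sqrt(2) = 0.9383307
uc = sqrt(0.19687477^2 + 0.38682468^2 + 0.92348146^2 + 0.13435029^2 + 0.9383307^2) = 1.3927403
U = k * uc = 2.58 * 1.3927403
U = 3.5933

3.5933


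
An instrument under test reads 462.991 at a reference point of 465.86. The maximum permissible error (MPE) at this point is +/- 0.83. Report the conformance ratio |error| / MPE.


e = indication - reference = 462.991 - 465.86 = -2.8690
|e| = 2.8690
ratio = |e| / MPE = 2.8690 / 0.83
ratio = 3.4566

3.4566


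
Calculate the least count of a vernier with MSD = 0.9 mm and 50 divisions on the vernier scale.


LC = MSD / n_div
= 0.9 / 50
= 0.0180

0.0180


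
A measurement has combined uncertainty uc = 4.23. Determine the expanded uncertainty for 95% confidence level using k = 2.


U = k * uc
U = 2 * 4.23
U = 8.4600

8.4600


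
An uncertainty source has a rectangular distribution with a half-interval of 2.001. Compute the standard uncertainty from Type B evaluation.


u_B = half_width / sqrt(3)
u_B = 2.001 / 1.7320508
u_B = 1.1553

1.1553


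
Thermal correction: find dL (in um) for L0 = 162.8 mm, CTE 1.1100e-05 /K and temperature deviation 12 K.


dL = L * alpha * dT
= 162.8 * 1.1100e-05 * 12
= 0.0216850 mm
dL_um = 0.0216850 * 1000 = 21.6850 um

21.6850


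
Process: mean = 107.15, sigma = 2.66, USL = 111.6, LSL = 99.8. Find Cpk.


Cpu = (USL - mean) / (3*sigma) = (111.6 - 107.15) / (3*2.66) = 0.5576
Cpl = (mean - LSL) / (3*sigma) = (107.15 - 99.8) / (3*2.66) = 0.9211
Cpk = min(Cpu, Cpl) = 0.5576

0.5576


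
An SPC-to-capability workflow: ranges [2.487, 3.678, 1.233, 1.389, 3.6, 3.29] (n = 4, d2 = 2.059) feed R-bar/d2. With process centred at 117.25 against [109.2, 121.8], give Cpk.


R_bar = (2.487 + 3.678 + 1.233 + 1.389 + 3.6 + 3.29) / 6 = 2.6128333
sigma = R_bar / d2 = 2.6128333 / 2.059 = 1.2689817
Cp = (USL - LSL)/(6*sigma) = (121.8 - 109.2)/(6*1.2689817) = 1.6549
Cpu = (121.8 - 117.25)/(3*1.2689817) = 1.1952
Cpl = (117.25 - 109.2)/(3*1.2689817) = 2.1146
Cpk = min(Cpu, Cpl) = 1.1952

1.1952


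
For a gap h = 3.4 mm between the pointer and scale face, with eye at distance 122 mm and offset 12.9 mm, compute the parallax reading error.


error = h * offset / d
= 3.4 * 12.9 / 122
= 0.3595

0.3595


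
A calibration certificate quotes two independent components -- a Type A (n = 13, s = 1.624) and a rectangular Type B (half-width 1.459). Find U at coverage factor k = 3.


u_A = s / sqrt(n) = 1.624 / sqrt(13) = 0.45041656
u_B = half_width / sqrt(3) = 1.459 / sqrt(3) = 0.84235404
uc = sqrt(u_A^2 + u_B^2) = sqrt(0.45041656^2 + 0.84235404^2) = 0.95521485
U = k * uc = 3 * 0.95521485
U = 2.8656

2.8656


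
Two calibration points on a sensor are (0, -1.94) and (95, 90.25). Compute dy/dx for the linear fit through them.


slope = (y2 - y1) / (x2 - x1)
= (90.25 - -1.94) / (95 - 0)
= 92.1900 / 95
= 0.9704

0.9704


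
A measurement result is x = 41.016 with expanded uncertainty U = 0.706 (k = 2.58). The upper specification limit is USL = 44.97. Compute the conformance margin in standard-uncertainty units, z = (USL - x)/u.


u = U / k = 0.706 / 2.58 = 0.27364341
margin = |USL - x| = |44.97 - 41.016| = 3.954
z = margin / u = 3.954 / 0.27364341
z = 14.4495

14.4495


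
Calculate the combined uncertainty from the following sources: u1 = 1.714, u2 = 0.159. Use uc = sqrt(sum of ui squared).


uc = sqrt(1.714^2 + 0.159^2)
uc = sqrt(2.963077)
uc = 1.7214

1.7214


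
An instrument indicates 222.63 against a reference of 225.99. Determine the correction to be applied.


Correction = standard - reading
= 225.99 - 222.63
= 3.3600

3.3600


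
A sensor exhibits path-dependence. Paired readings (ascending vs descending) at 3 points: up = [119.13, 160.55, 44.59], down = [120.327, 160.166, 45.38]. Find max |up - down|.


|119.13 - 120.327| = 1.1970
|160.55 - 160.166| = 0.3840
|44.59 - 45.38| = 0.7900
hysteresis = max(diffs) = 1.1970

1.1970


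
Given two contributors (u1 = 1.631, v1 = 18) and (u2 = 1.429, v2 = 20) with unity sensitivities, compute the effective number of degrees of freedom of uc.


uc = sqrt(u1^2 + u2^2) = sqrt(1.631^2 + 1.429^2) = 2.1684561
v_eff = uc^4 / (u1^4/v1 + u2^4/v2)
= 2.1684561^4 / (1.631^4/18 + 1.429^4/20)
= 22.110702 / 0.60163305
v_eff = 36.7511

36.7511


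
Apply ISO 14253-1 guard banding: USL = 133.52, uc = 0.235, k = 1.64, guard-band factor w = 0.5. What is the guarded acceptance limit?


U = k * uc = 1.64 * 0.235 = 0.3854
guard band g = w * U = 0.5 * 0.3854 = 0.1927
AL = USL - g = 133.52 - 0.1927
AL = 133.3273

133.3273


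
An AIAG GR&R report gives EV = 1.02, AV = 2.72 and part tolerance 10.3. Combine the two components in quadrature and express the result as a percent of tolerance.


GRR = sqrt(EV^2 + AV^2) = sqrt(1.02^2 + 2.72^2) = 2.9049613
%GRR = GRR / tol * 100 = 2.9049613 / 10.3 * 100
%GRR = 28.2035

28.2035


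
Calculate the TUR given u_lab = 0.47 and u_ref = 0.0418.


TUR = u_lab / u_ref
= 0.47 / 0.0418
= 11.2440

11.2440


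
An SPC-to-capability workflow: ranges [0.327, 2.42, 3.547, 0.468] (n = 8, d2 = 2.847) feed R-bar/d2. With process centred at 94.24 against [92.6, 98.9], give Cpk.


R_bar = (0.327 + 2.42 + 3.547 + 0.468) / 4 = 1.6905
sigma = R_bar / d2 = 1.6905 / 2.847 = 0.59378293
Cp = (USL - LSL)/(6*sigma) = (98.9 - 92.6)/(6*0.59378293) = 1.7683
Cpu = (98.9 - 94.24)/(3*0.59378293) = 2.6160
Cpl = (94.24 - 92.6)/(3*0.59378293) = 0.9207
Cpk = min(Cpu, Cpl) = 0.9207

0.9207


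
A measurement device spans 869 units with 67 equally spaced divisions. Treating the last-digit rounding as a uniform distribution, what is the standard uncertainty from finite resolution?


resolution = range / divisions
resolution = 869 / 67 = 12.970149
u_res = resolution / (2*sqrt(3))
u_res = 12.970149 / 3.4641016
u_res = 3.7442

3.7442


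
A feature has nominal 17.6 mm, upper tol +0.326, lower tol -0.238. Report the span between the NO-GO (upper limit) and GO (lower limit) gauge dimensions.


GO = nominal - lower_tol (smallest hole = maximum material condition)
GO = 17.6 - 0.238 = 17.362
NO-GO = nominal + upper_tol (largest hole = least material condition)
NO-GO = 17.6 + 0.326 = 17.926
spread = NO-GO - GO = 17.926 - 17.362 = 0.5640

0.5640


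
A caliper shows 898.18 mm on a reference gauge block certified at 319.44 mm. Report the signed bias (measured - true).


Systematic error = measured - true
= 898.18 - 319.44
= 578.7400

578.7400


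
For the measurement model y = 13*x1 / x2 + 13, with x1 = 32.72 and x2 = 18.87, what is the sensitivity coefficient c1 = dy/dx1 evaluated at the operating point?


y = 13*x1 / x2 + 13
dy/dx1 = 13/x2
Evaluate at x2 = 18.87: c1 = 13 / 18.87
c1 = 0.6889

0.6889


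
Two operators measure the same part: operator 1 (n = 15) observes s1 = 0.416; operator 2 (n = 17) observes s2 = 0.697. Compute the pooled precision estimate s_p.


s_p = sqrt(((n1-1)*s1^2 + (n2-1)*s2^2) / (n1+n2-2))
numerator = (15-1)*0.416^2 + (17-1)*0.697^2 = 2.422784 + 7.772944 = 10.195728
denominator = 15 + 17 - 2 = 30
s_p^2 = 10.195728 / 30 = 0.3398576
s_p = sqrt(0.3398576) = 0.5830

0.5830


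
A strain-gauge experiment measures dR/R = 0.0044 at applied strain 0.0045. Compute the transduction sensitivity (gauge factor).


GF = (dR/R) / epsilon
= 0.0044 / 0.0045
= 0.9778

0.9778


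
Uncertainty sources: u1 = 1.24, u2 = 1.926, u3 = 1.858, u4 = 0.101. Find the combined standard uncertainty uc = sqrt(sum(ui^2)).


uc = sqrt(1.24^2 + 1.926^2 + 1.858^2 + 0.101^2)
uc = sqrt(8.709441)
uc = 2.9512

2.9512


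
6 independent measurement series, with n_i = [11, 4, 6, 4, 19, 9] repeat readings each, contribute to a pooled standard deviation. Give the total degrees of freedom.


nu = sum_i (n_i - 1)
nu = ((11 - 1) + (4 - 1) + (6 - 1) + (4 - 1) + (19 - 1) + (9 - 1))
nu = 10 + 3 + 5 + 3 + 18 + 8
nu = 47

47


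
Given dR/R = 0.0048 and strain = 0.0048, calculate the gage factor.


GF = (dR/R) / epsilon
= 0.0048 / 0.0048
= 1.0000

1.0000


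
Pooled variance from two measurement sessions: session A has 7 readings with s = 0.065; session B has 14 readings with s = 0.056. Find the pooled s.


s_p = sqrt(((n1-1)*s1^2 + (n2-1)*s2^2) / (n1+n2-2))
numerator = (7-1)*0.065^2 + (14-1)*0.056^2 = 0.02535 + 0.040768 = 0.066118
denominator = 7 + 14 - 2 = 19
s_p^2 = 0.066118 / 19 = 0.0034798947
s_p = sqrt(0.0034798947) = 0.0590

0.0590


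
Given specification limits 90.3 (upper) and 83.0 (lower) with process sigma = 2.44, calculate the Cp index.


Cp = (USL - LSL) / (6 * sigma)
= (90.3 - 83.0) / (6 * 2.44)
= 7.3000 / 14.6400
= 0.4986

0.4986


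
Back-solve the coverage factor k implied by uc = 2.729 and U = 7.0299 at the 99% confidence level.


k = U / uc
k = 7.0299 / 2.729
k = 2.576

2.576


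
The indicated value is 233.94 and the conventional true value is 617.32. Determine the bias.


Systematic error = measured - true
= 233.94 - 617.32
= -383.3800

-383.3800


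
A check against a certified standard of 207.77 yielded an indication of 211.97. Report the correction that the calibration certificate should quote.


Correction = standard - reading
= 207.77 - 211.97
= -4.2000

-4.2000


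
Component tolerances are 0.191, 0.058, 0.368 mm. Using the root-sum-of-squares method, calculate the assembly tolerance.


RSS = sqrt(0.191^2 + 0.058^2 + 0.368^2)
= sqrt(0.175269)
= 0.4187

0.4187


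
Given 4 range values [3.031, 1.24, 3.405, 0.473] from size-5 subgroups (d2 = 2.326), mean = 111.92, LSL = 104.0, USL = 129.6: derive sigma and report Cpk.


R_bar = (3.031 + 1.24 + 3.405 + 0.473) / 4 = 2.03725
sigma = R_bar / d2 = 2.03725 / 2.326 = 0.87585985
Cp = (USL - LSL)/(6*sigma) = (129.6 - 104.0)/(6*0.87585985) = 4.8714
Cpu = (129.6 - 111.92)/(3*0.87585985) = 6.7286
Cpl = (111.92 - 104.0)/(3*0.87585985) = 3.0142
Cpk = min(Cpu, Cpl) = 3.0142

3.0142


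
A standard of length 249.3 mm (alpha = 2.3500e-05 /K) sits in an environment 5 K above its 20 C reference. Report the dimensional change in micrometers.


dL = L * alpha * dT
= 249.3 * 2.3500e-05 * 5
= 0.0292927 mm
dL_um = 0.0292927 * 1000 = 29.2927 um

29.2927


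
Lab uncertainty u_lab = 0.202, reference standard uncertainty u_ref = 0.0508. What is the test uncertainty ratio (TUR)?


TUR = u_lab / u_ref
= 0.202 / 0.0508
= 3.9764

3.9764


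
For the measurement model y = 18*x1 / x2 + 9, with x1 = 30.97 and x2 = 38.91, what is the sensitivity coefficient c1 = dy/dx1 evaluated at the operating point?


y = 18*x1 / x2 + 9
dy/dx1 = 18/x2
Evaluate at x2 = 38.91: c1 = 18 / 38.91
c1 = 0.4626

0.4626


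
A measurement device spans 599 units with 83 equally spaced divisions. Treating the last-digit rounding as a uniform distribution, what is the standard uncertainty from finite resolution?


resolution = range / divisions
resolution = 599 / 83 = 7.2168675
u_res = resolution / (2*sqrt(3))
u_res = 7.2168675 / 3.4641016
u_res = 2.0833

2.0833


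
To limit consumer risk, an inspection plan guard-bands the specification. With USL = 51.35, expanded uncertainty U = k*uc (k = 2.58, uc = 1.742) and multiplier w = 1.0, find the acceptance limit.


U = k * uc = 2.58 * 1.742 = 4.49436
guard band g = w * U = 1.0 * 4.49436 = 4.49436
AL = USL - g = 51.35 - 4.49436
AL = 46.8556

46.8556


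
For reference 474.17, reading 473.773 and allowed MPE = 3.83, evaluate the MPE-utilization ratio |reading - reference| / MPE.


e = indication - reference = 473.773 - 474.17 = -0.3970
|e| = 0.3970
ratio = |e| / MPE = 0.3970 / 3.83
ratio = 0.1037

0.1037


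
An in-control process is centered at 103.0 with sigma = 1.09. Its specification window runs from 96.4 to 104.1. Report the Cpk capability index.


Cpu = (USL - mean) / (3*sigma) = (104.1 - 103.0) / (3*1.09) = 0.3364
Cpl = (mean - LSL) / (3*sigma) = (103.0 - 96.4) / (3*1.09) = 2.0183
Cpk = min(Cpu, Cpl) = 0.3364

0.3364


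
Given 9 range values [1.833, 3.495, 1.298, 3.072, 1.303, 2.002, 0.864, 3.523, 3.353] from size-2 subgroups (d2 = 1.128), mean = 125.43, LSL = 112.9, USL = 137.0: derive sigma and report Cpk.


R_bar = (1.833 + 3.495 + 1.298 + 3.072 + 1.303 + 2.002 + 0.864 + 3.523 + 3.353) / 9 = 2.3047778
sigma = R_bar / d2 = 2.3047778 / 1.128 = 2.0432427
Cp = (USL - LSL)/(6*sigma) = (137.0 - 112.9)/(6*2.0432427) = 1.9658
Cpu = (137.0 - 125.43)/(3*2.0432427) = 1.8875
Cpl = (125.43 - 112.9)/(3*2.0432427) = 2.0441
Cpk = min(Cpu, Cpl) = 1.8875

1.8875


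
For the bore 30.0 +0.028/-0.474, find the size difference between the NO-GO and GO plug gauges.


GO = nominal - lower_tol (smallest hole = maximum material condition)
GO = 30.0 - 0.474 = 29.526
NO-GO = nominal + upper_tol (largest hole = least material condition)
NO-GO = 30.0 + 0.028 = 30.028
spread = NO-GO - GO = 30.028 - 29.526 = 0.5020

0.5020


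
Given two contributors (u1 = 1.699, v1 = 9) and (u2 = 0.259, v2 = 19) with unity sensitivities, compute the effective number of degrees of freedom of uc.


uc = sqrt(u1^2 + u2^2) = sqrt(1.699^2 + 0.259^2) = 1.7186279
v_eff = uc^4 / (u1^4/v1 + u2^4/v2)
= 1.7186279^4 / (1.699^4/9 + 0.259^4/19)
= 8.7242365 / 0.92606632
v_eff = 9.4207

9.4207


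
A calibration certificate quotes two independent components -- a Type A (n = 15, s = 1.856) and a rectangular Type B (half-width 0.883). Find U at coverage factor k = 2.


u_A = s / sqrt(n) = 1.856 / sqrt(15) = 0.47921714
u_B = half_width / sqrt(3) = 0.883 / sqrt(3) = 0.50980029
uc = sqrt(u_A^2 + u_B^2) = sqrt(0.47921714^2 + 0.50980029^2) = 0.69967521
U = k * uc = 2 * 0.69967521
U = 1.3994

1.3994


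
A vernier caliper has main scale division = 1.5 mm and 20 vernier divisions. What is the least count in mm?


LC = MSD / n_div
= 1.5 / 20
= 0.0750

0.0750


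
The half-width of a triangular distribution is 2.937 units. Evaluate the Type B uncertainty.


u_B = half_width / sqrt(6)
u_B = 2.937 / 2.4494897
u_B = 1.1990

1.1990


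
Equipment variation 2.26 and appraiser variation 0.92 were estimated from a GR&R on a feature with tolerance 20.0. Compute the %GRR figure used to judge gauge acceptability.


GRR = sqrt(EV^2 + AV^2) = sqrt(2.26^2 + 0.92^2) = 2.440082
%GRR = GRR / tol * 100 = 2.440082 / 20.0 * 100
%GRR = 12.2004

12.2004


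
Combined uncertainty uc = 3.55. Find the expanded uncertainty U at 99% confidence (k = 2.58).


U = k * uc
U = 2.58 * 3.55
U = 9.1590

9.1590


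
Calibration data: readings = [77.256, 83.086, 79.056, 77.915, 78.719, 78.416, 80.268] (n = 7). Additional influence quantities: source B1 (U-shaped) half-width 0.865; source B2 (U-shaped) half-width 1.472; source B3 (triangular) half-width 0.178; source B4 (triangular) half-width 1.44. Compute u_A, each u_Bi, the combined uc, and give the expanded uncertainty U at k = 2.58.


mean = (77.256 + 83.086 + 79.056 + 77.915 + 78.719 + 78.416 + 80.268) / 7 = 79.24514286
s = sqrt(sum((x - mean)^2)/(n-1)) = 1.9375444
u_A = s / sqrt(n) = 1.9375444 / sqrt(7) = 0.73232295
u_B1 = 0.865 / sqrt(2) = 0.61164737
u_B2 = 1.472 / sqrt(2) = 1.0408612
u_B3 = 0.178 / sqrt(6) = 0.072668196
u_B4 = 1.44 / sqrt(6) = 0.58787754
uc = sqrt(0.73232295^2 + 0.61164737^2 + 1.0408612^2 + 0.072668196^2 + 0.58787754^2) = 1.5312355
U = k * uc = 2.58 * 1.5312355
U = 3.9506

3.9506


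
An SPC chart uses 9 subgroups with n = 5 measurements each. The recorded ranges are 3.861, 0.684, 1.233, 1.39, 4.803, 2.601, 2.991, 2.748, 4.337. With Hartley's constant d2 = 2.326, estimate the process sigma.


R_bar = (3.861 + 0.684 + 1.233 + 1.39 + 4.803 + 2.601 + 2.991 + 2.748 + 4.337) / 9
R_bar = 24.648 / 9 = 2.7386667
sigma_hat = R_bar / d2 = 2.7386667 / 2.326 = 1.1774

1.1774


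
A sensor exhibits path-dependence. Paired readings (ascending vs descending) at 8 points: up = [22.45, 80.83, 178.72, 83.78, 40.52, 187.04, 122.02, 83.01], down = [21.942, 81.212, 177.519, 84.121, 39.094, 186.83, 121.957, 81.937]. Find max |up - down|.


|22.45 - 21.942| = 0.5080
|80.83 - 81.212| = 0.3820
|178.72 - 177.519| = 1.2010
|83.78 - 84.121| = 0.3410
|40.52 - 39.094| = 1.4260
|187.04 - 186.83| = 0.2100
|122.02 - 121.957| = 0.0630
|83.01 - 81.937| = 1.0730
hysteresis = max(diffs) = 1.4260

1.4260


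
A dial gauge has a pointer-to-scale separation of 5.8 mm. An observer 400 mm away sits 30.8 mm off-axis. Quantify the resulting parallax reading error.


error = h * offset / d
= 5.8 * 30.8 / 400
= 0.4466

0.4466


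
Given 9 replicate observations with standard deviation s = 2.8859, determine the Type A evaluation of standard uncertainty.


u_A = s / sqrt(n)
u_A = 2.8859 / sqrt(9)
u_A = 2.8859 / 3
u_A = 0.9620

0.9620


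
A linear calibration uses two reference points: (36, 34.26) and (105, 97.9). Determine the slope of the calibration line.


slope = (y2 - y1) / (x2 - x1)
= (97.9 - 34.26) / (105 - 36)
= 63.6400 / 69
= 0.9223

0.9223


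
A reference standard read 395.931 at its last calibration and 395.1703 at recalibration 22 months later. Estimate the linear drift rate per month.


rate = (v2 - v1) / months
= (395.1703 - 395.931) / 22
= -0.7607 / 22
= -0.0346

-0.0346


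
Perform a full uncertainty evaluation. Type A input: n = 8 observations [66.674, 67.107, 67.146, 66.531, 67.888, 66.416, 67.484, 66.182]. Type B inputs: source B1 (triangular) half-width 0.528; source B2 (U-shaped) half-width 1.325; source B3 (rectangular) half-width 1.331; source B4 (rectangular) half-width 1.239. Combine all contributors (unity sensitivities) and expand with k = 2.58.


mean = (66.674 + 67.107 + 67.146 + 66.531 + 67.888 + 66.416 + 67.484 + 66.182) / 8 = 66.9285
s = sqrt(sum((x - mean)^2)/(n-1)) = 0.57954218
u_A = s / sqrt(n) = 0.57954218 / sqrt(8) = 0.2048991
u_B1 = 0.528 / sqrt(6) = 0.2155551
u_B2 = 1.325 / sqrt(2) = 0.93691649
u_B3 = 1.331 / sqrt(3) = 0.76845321
u_B4 = 1.239 / sqrt(3) = 0.71533698
uc = sqrt(0.2048991^2 + 0.2155551^2 + 0.93691649^2 + 0.76845321^2 + 0.71533698^2) = 1.4382237
U = k * uc = 2.58 * 1.4382237
U = 3.7106

3.7106


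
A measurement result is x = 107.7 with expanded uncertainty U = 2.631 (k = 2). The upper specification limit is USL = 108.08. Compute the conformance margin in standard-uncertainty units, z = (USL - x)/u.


u = U / k = 2.631 / 2 = 1.3155
margin = |USL - x| = |108.08 - 107.7| = 0.38
z = margin / u = 0.38 / 1.3155
z = 0.2889

0.2889


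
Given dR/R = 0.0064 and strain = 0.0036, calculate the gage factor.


GF = (dR/R) / epsilon
= 0.0064 / 0.0036
= 1.7778

1.7778


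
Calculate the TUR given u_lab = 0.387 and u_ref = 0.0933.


TUR = u_lab / u_ref
= 0.387 / 0.0933
= 4.1479

4.1479


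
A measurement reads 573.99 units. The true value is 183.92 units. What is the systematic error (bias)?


Systematic error = measured - true
= 573.99 - 183.92
= 390.0700

390.0700


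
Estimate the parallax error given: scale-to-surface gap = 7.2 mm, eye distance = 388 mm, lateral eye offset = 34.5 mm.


error = h * offset / d
= 7.2 * 34.5 / 388
= 0.6402

0.6402


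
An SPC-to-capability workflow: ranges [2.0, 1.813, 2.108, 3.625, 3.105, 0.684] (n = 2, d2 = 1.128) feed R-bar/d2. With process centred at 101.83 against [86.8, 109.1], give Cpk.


R_bar = (2.0 + 1.813 + 2.108 + 3.625 + 3.105 + 0.684) / 6 = 2.2225
sigma = R_bar / d2 = 2.2225 / 1.128 = 1.9703014
Cp = (USL - LSL)/(6*sigma) = (109.1 - 86.8)/(6*1.9703014) = 1.8863
Cpu = (109.1 - 101.83)/(3*1.9703014) = 1.2299
Cpl = (101.83 - 86.8)/(3*1.9703014) = 2.5428
Cpk = min(Cpu, Cpl) = 1.2299

1.2299


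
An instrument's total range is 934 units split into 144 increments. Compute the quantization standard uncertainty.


resolution = range / divisions
resolution = 934 / 144 = 6.4861111
u_res = resolution / (2*sqrt(3))
u_res = 6.4861111 / 3.4641016
u_res = 1.8724

1.8724


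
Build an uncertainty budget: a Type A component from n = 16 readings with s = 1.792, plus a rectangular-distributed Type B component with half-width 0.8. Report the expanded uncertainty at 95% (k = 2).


u_A = s / sqrt(n) = 1.792 / sqrt(16) = 0.448
u_B = half_width / sqrt(3) = 0.8 / sqrt(3) = 0.46188022
uc = sqrt(u_A^2 + u_B^2) = sqrt(0.448^2 + 0.46188022^2) = 0.64345733
U = k * uc = 2 * 0.64345733
U = 1.2869

1.2869


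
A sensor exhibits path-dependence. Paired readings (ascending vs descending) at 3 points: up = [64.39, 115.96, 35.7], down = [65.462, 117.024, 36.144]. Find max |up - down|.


|64.39 - 65.462| = 1.0720
|115.96 - 117.024| = 1.0640
|35.7 - 36.144| = 0.4440
hysteresis = max(diffs) = 1.0720

1.0720


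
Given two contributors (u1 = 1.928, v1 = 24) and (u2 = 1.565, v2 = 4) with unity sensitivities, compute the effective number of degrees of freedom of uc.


uc = sqrt(u1^2 + u2^2) = sqrt(1.928^2 + 1.565^2) = 2.4832255
v_eff = uc^4 / (u1^4/v1 + u2^4/v2)
= 2.4832255^4 / (1.928^4/24 + 1.565^4/4)
= 38.024599 / 2.0754031
v_eff = 18.3215

18.3215


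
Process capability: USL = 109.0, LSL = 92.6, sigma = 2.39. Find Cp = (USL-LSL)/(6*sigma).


Cp = (USL - LSL) / (6 * sigma)
= (109.0 - 92.6) / (6 * 2.39)
= 16.4000 / 14.3400
= 1.1437

1.1437


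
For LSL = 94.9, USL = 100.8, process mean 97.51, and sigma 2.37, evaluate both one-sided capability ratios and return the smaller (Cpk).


Cpu = (USL - mean) / (3*sigma) = (100.8 - 97.51) / (3*2.37) = 0.4627
Cpl = (mean - LSL) / (3*sigma) = (97.51 - 94.9) / (3*2.37) = 0.3671
Cpk = min(Cpu, Cpl) = 0.3671

0.3671


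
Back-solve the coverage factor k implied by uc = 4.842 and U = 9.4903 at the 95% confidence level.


k = U / uc
k = 9.4903 / 4.842
k = 1.96

1.96


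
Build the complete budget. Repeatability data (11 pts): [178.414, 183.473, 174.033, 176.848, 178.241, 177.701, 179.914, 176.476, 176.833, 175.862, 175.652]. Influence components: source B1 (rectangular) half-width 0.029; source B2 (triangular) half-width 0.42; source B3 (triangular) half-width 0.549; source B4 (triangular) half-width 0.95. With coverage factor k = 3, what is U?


mean = (178.414 + 183.473 + 174.033 + 176.848 + 178.241 + 177.701 + 179.914 + 176.476 + 176.833 + 175.862 + 175.652) / 11 = 177.5860909
s = sqrt(sum((x - mean)^2)/(n-1)) = 2.5076738
u_A = s / sqrt(n) = 2.5076738 / sqrt(11) = 0.7560921
u_B1 = 0.029 / sqrt(3) = 0.016743158
u_B2 = 0.42 / sqrt(6) = 0.17146428
u_B3 = 0.549 / sqrt(6) = 0.22412831
u_B4 = 0.95 / sqrt(6) = 0.38783588
uc = sqrt(0.7560921^2 + 0.016743158^2 + 0.17146428^2 + 0.22412831^2 + 0.38783588^2) = 0.89554775
U = k * uc = 3 * 0.89554775
U = 2.6866

2.6866


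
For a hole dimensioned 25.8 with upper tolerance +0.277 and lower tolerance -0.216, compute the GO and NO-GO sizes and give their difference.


GO = nominal - lower_tol (smallest hole = maximum material condition)
GO = 25.8 - 0.216 = 25.584
NO-GO = nominal + upper_tol (largest hole = least material condition)
NO-GO = 25.8 + 0.277 = 26.077
spread = NO-GO - GO = 26.077 - 25.584 = 0.4930

0.4930


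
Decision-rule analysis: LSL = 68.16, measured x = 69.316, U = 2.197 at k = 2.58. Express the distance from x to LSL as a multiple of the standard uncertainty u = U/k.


u = U / k = 2.197 / 2.58 = 0.85155039
margin = |LSL - x| = |68.16 - 69.316| = 1.156
z = margin / u = 1.156 / 0.85155039
z = 1.3575

1.3575


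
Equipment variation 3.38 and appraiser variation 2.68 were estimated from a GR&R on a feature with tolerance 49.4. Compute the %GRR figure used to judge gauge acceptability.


GRR = sqrt(EV^2 + AV^2) = sqrt(3.38^2 + 2.68^2) = 4.31356
%GRR = GRR / tol * 100 = 4.31356 / 49.4 * 100
%GRR = 8.7319

8.7319


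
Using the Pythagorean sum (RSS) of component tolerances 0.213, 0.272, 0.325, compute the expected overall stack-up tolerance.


RSS = sqrt(0.213^2 + 0.272^2 + 0.325^2)
= sqrt(0.224978)
= 0.4743

0.4743


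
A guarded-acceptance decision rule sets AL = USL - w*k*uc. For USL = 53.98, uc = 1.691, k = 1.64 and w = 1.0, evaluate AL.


U = k * uc = 1.64 * 1.691 = 2.77324
guard band g = w * U = 1.0 * 2.77324 = 2.77324
AL = USL - g = 53.98 - 2.77324
AL = 51.2068

51.2068
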